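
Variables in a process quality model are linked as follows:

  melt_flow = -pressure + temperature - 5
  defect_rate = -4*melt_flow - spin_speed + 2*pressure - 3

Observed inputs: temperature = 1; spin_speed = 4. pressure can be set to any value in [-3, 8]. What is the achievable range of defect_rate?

-9 to 57

Substituting into the melt_flow equation gives melt_flow = -pressure - 4.
Substituting into the defect_rate equation gives defect_rate = 6*pressure + 9.
Linear in pressure, so extremes are at the endpoints: pressure = -3 gives defect_rate = -9; pressure = 8 gives defect_rate = 57.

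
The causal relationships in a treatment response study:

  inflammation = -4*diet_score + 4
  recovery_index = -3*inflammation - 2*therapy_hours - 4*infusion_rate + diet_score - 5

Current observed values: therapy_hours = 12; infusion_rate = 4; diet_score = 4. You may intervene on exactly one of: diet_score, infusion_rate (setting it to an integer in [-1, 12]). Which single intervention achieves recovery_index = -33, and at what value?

Intervening on diet_score: recovery_index = 13*diet_score - 57. Reaching -33 requires diet_score = 24/13, not an integer.
Intervening on infusion_rate: with other inputs at their observed values, recovery_index = -4*infusion_rate + 11. Solving for -33 gives infusion_rate = 11, within [-1, 12].

set infusion_rate = 11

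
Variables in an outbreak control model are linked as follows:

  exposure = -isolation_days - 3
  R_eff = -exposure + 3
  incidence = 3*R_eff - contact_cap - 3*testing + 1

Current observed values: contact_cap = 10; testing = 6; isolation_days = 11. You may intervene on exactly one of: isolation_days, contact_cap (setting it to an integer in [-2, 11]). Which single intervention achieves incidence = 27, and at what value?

Intervening on isolation_days: incidence = 3*isolation_days - 9. Reaching 27 requires isolation_days = 12, outside [-2, 11].
Intervening on contact_cap: with other inputs at their observed values, incidence = -contact_cap + 34. Solving for 27 gives contact_cap = 7, within [-2, 11].

set contact_cap = 7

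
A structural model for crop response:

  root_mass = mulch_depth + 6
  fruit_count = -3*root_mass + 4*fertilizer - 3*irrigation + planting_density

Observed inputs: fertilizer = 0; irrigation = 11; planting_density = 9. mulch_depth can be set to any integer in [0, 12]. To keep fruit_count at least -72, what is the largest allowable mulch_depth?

mulch_depth = 10

Substituting into the fruit_count equation gives fruit_count = -3*mulch_depth - 42.
Require -3*mulch_depth - 42 ≥ -72, so mulch_depth ≤ 10.
The largest integer in [0, 12] satisfying this is 10.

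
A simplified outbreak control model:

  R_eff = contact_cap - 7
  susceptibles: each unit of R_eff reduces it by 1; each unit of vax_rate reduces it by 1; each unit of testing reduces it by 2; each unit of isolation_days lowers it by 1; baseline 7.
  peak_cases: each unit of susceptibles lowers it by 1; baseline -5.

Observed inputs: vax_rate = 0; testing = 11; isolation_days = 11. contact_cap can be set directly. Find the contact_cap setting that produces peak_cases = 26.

contact_cap = 12

Substituting into the susceptibles equation gives susceptibles = -contact_cap - 19.
So peak_cases = contact_cap + 14.
Solve contact_cap + 14 = 26: contact_cap = (26 - 14) / 1 = 12.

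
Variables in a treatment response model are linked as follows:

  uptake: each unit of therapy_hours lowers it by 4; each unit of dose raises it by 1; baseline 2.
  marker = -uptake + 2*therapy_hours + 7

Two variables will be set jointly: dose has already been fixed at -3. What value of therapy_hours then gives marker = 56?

With dose held at -3:
Substituting into the uptake equation gives uptake = -4*therapy_hours - 1.
Substituting into the marker equation gives marker = 6*therapy_hours + 8.
Solve 6*therapy_hours + 8 = 56: therapy_hours = (56 - 8) / 6 = 8.

therapy_hours = 8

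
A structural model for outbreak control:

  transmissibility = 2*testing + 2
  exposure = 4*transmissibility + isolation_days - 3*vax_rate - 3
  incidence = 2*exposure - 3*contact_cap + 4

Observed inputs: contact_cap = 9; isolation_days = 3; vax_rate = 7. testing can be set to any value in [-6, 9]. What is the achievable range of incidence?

-145 to 95

Substituting into the exposure equation gives exposure = 8*testing - 13.
Substituting into the incidence equation gives incidence = 16*testing - 49.
Linear in testing, so extremes are at the endpoints: testing = -6 gives incidence = -145; testing = 9 gives incidence = 95.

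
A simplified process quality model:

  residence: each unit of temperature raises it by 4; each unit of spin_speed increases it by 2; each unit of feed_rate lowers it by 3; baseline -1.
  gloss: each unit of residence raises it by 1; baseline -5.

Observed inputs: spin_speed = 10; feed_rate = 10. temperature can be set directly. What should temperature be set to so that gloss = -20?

temperature = -1

Substituting into the residence equation gives residence = 4*temperature - 11.
gloss becomes 4*temperature - 16.
Solve 4*temperature - 16 = -20: temperature = (-20 + 16) / 4 = -1.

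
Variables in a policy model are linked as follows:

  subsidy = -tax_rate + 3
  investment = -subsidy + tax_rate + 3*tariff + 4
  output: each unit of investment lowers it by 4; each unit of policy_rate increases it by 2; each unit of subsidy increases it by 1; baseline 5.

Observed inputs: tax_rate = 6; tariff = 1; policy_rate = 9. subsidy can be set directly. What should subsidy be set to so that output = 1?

Intervening on subsidy fixes its value directly, overriding its dependence on tax_rate.
Substituting into the investment equation gives investment = -subsidy + 13.
Substituting into the output equation gives output = 5*subsidy - 29.
Solve 5*subsidy - 29 = 1: subsidy = (1 + 29) / 5 = 6.

subsidy = 6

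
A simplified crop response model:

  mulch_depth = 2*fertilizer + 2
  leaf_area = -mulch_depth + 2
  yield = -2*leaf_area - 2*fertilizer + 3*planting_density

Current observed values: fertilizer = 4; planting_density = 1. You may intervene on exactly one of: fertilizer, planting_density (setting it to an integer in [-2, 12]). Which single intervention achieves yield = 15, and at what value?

Intervening on fertilizer: with other inputs at their observed values, yield = 2*fertilizer + 3. Solving for 15 gives fertilizer = 6, within [-2, 12].
Intervening on planting_density: yield = 3*planting_density + 8. Reaching 15 requires planting_density = 7/3, not an integer.

set fertilizer = 6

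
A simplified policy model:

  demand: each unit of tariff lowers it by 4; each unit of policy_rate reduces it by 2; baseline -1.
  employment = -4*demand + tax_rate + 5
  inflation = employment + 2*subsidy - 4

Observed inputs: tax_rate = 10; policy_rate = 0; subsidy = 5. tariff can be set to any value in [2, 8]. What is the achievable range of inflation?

Substituting into the demand equation gives demand = -4*tariff - 1.
This gives employment = 16*tariff + 19.
Substituting into the inflation equation gives inflation = 16*tariff + 25.
Linear in tariff, so extremes are at the endpoints: tariff = 2 gives inflation = 57; tariff = 8 gives inflation = 153.

57 to 153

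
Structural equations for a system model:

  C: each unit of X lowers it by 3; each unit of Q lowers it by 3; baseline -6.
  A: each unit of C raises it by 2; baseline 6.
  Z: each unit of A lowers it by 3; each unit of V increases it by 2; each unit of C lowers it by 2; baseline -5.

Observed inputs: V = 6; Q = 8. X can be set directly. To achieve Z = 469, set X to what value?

X = 10

Substituting into the C equation gives C = -3*X - 30.
This gives A = -6*X - 54.
Substituting into the Z equation gives Z = 24*X + 229.
Solve 24*X + 229 = 469: X = (469 - 229) / 24 = 10.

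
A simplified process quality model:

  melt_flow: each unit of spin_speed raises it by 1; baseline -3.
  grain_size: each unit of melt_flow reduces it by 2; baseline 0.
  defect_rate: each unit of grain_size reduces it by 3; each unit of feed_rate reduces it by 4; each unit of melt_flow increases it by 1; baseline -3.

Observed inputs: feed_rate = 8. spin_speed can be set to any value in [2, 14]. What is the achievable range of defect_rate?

Substituting into the grain_size equation gives grain_size = -2*spin_speed + 6.
Substituting into the defect_rate equation gives defect_rate = 7*spin_speed - 56.
Linear in spin_speed, so extremes are at the endpoints: spin_speed = 2 gives defect_rate = -42; spin_speed = 14 gives defect_rate = 42.

-42 to 42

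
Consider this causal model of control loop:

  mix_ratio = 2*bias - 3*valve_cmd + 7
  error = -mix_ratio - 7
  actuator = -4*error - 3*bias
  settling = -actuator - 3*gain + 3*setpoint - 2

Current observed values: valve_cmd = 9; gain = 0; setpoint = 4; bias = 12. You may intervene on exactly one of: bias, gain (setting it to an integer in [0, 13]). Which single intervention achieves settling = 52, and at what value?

set bias = 2

Intervening on bias: with other inputs at their observed values, settling = -5*bias + 62. Solving for 52 gives bias = 2, within [0, 13].
Intervening on gain: settling = -3*gain + 2. Reaching 52 requires gain = -50/3, not an integer.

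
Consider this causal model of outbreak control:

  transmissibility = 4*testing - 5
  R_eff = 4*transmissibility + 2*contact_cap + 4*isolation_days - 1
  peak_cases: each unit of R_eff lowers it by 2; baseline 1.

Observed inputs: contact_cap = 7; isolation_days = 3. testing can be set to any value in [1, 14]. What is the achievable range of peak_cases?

-457 to -41

Substituting into the R_eff equation gives R_eff = 16*testing + 5.
This gives peak_cases = -32*testing - 9.
Linear in testing, so extremes are at the endpoints: testing = 1 gives peak_cases = -41; testing = 14 gives peak_cases = -457.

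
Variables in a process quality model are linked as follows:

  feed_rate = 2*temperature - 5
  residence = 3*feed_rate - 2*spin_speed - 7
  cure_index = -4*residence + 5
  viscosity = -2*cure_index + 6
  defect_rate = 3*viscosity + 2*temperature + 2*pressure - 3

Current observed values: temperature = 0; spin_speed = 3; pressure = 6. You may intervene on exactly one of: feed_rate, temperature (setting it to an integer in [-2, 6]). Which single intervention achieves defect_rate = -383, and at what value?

Intervening on feed_rate: defect_rate = 72*feed_rate - 315. Reaching -383 requires feed_rate = -17/18, not an integer.
Intervening on temperature: with other inputs at their observed values, defect_rate = 146*temperature - 675. Solving for -383 gives temperature = 2, within [-2, 6].

set temperature = 2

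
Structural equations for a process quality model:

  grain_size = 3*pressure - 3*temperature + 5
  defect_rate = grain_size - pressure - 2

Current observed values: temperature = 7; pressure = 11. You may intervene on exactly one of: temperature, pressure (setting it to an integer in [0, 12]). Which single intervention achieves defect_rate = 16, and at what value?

set temperature = 3

Intervening on temperature: with other inputs at their observed values, defect_rate = -3*temperature + 25. Solving for 16 gives temperature = 3, within [0, 12].
Intervening on pressure: defect_rate = 2*pressure - 18. Reaching 16 requires pressure = 17, outside [0, 12].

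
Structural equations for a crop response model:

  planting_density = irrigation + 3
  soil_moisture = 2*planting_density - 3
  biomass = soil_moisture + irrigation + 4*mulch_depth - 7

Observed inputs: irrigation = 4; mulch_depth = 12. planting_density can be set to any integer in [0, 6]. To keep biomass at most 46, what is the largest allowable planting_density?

Intervening on planting_density fixes its value directly, overriding its dependence on irrigation.
Substituting into the biomass equation gives biomass = 2*planting_density + 42.
Require 2*planting_density + 42 ≤ 46, so planting_density ≤ 2.
The largest integer in [0, 6] satisfying this is 2.

planting_density = 2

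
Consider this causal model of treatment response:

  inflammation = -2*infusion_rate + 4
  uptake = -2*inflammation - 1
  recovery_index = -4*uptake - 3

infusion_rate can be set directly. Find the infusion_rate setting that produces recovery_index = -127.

Substituting into the uptake equation gives uptake = 4*infusion_rate - 9.
recovery_index becomes -16*infusion_rate + 33.
Solve -16*infusion_rate + 33 = -127: infusion_rate = (-127 - 33) / -16 = 10.

infusion_rate = 10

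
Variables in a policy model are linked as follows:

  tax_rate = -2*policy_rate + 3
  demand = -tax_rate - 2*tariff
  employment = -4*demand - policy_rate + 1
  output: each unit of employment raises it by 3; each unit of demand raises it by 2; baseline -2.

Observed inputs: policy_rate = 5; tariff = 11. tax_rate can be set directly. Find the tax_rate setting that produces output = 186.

Intervening on tax_rate fixes its value directly, overriding its dependence on policy_rate.
Substituting into the demand equation gives demand = -tax_rate - 22.
Substituting into the employment equation gives employment = 4*tax_rate + 84.
output becomes 10*tax_rate + 206.
Solve 10*tax_rate + 206 = 186: tax_rate = (186 - 206) / 10 = -2.

tax_rate = -2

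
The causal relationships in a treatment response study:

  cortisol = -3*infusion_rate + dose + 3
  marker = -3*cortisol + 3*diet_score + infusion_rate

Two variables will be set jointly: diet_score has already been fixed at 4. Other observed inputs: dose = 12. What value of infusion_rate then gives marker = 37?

infusion_rate = 7

With diet_score held at 4:
Substituting into the cortisol equation gives cortisol = -3*infusion_rate + 15.
Substituting into the marker equation gives marker = 10*infusion_rate - 33.
Solve 10*infusion_rate - 33 = 37: infusion_rate = (37 + 33) / 10 = 7.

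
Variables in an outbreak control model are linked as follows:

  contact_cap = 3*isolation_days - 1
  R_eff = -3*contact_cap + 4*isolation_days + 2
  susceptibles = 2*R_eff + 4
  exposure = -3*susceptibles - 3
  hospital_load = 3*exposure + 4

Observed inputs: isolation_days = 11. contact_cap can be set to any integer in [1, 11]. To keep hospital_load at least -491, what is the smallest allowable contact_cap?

Intervening on contact_cap fixes its value directly, overriding its dependence on isolation_days.
Substituting into the R_eff equation gives R_eff = -3*contact_cap + 46.
Substituting into the susceptibles equation gives susceptibles = -6*contact_cap + 96.
Substituting into the exposure equation gives exposure = 18*contact_cap - 291.
hospital_load becomes 54*contact_cap - 869.
Require 54*contact_cap - 869 ≥ -491, so contact_cap ≥ 7.
The smallest integer in [1, 11] satisfying this is 7.

contact_cap = 7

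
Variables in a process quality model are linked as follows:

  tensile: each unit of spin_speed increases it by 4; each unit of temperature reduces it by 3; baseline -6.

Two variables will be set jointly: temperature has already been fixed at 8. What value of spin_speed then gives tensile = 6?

With temperature held at 8:
Substituting into the tensile equation gives tensile = 4*spin_speed - 30.
Solve 4*spin_speed - 30 = 6: spin_speed = (6 + 30) / 4 = 9.

spin_speed = 9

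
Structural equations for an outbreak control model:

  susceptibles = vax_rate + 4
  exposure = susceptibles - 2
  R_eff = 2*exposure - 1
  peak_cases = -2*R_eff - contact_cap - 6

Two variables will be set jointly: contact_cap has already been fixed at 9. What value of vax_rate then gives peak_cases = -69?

With contact_cap held at 9:
Substituting into the exposure equation gives exposure = vax_rate + 2.
Substituting into the R_eff equation gives R_eff = 2*vax_rate + 3.
This gives peak_cases = -4*vax_rate - 21.
Solve -4*vax_rate - 21 = -69: vax_rate = (-69 + 21) / -4 = 12.

vax_rate = 12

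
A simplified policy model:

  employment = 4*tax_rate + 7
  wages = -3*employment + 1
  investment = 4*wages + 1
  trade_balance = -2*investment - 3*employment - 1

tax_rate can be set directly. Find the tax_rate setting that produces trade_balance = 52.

Substituting into the wages equation gives wages = -12*tax_rate - 20.
Substituting into the investment equation gives investment = -48*tax_rate - 79.
Substituting into the trade_balance equation gives trade_balance = 84*tax_rate + 136.
Solve 84*tax_rate + 136 = 52: tax_rate = (52 - 136) / 84 = -1.

tax_rate = -1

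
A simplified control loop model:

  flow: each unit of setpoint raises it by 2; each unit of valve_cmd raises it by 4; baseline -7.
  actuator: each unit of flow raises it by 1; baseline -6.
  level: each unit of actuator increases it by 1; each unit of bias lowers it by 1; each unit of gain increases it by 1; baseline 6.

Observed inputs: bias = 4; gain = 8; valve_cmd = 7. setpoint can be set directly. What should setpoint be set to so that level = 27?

setpoint = 1

Substituting into the flow equation gives flow = 2*setpoint + 21.
So actuator = 2*setpoint + 15.
Substituting into the level equation gives level = 2*setpoint + 25.
Solve 2*setpoint + 25 = 27: setpoint = (27 - 25) / 2 = 1.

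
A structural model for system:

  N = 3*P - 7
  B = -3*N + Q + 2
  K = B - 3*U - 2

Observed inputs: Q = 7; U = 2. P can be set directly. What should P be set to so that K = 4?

P = 2

Substituting into the B equation gives B = -9*P + 30.
K becomes -9*P + 22.
Solve -9*P + 22 = 4: P = (4 - 22) / -9 = 2.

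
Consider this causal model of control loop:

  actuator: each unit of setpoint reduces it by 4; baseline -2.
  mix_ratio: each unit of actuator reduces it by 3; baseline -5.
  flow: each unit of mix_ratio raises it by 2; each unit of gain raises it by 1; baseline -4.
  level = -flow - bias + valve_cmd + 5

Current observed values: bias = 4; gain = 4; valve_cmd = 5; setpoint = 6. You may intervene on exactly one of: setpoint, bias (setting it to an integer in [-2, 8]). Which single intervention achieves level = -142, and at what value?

Intervening on setpoint: level = -24*setpoint + 4. Reaching -142 requires setpoint = 73/12, not an integer.
Intervening on bias: with other inputs at their observed values, level = -bias - 136. Solving for -142 gives bias = 6, within [-2, 8].

set bias = 6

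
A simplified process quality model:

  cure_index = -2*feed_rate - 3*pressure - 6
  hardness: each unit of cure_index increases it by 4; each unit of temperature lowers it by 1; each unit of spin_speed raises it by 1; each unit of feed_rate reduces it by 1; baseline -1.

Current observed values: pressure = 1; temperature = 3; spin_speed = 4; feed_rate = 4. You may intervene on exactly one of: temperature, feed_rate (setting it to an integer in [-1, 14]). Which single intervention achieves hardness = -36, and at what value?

Intervening on temperature: hardness = -temperature - 69. Reaching -36 requires temperature = -33, outside [-1, 14].
Intervening on feed_rate: with other inputs at their observed values, hardness = -9*feed_rate - 36. Solving for -36 gives feed_rate = 0, within [-1, 14].

set feed_rate = 0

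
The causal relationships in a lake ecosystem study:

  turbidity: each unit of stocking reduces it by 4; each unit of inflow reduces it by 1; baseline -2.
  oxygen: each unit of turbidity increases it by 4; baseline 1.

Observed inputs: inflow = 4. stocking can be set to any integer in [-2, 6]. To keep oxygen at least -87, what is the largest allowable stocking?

stocking = 4

Substituting into the turbidity equation gives turbidity = -4*stocking - 6.
oxygen becomes -16*stocking - 23.
Require -16*stocking - 23 ≥ -87, so stocking ≤ 4.
The largest integer in [-2, 6] satisfying this is 4.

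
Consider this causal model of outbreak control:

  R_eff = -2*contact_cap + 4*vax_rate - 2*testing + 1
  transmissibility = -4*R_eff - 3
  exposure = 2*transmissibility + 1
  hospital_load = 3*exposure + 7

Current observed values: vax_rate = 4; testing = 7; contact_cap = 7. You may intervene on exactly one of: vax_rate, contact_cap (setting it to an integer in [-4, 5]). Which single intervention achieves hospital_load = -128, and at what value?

set contact_cap = -1

Intervening on vax_rate: hospital_load = -96*vax_rate + 640. Reaching -128 requires vax_rate = 8, outside [-4, 5].
Intervening on contact_cap: with other inputs at their observed values, hospital_load = 48*contact_cap - 80. Solving for -128 gives contact_cap = -1, within [-4, 5].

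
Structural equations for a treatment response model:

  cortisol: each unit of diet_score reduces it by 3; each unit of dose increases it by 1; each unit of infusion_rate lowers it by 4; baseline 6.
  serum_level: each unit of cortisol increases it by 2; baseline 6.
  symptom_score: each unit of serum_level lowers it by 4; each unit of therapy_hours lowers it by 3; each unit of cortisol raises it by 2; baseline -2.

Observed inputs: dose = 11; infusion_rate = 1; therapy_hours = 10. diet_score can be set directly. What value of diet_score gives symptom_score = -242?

diet_score = -6

Substituting into the cortisol equation gives cortisol = -3*diet_score + 13.
Substituting into the serum_level equation gives serum_level = -6*diet_score + 32.
Substituting into the symptom_score equation gives symptom_score = 18*diet_score - 134.
Solve 18*diet_score - 134 = -242: diet_score = (-242 + 134) / 18 = -6.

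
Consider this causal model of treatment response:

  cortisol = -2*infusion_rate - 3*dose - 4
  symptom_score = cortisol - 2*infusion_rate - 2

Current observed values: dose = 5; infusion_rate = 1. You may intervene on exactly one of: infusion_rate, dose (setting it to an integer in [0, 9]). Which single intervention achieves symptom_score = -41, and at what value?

set infusion_rate = 5

Intervening on infusion_rate: with other inputs at their observed values, symptom_score = -4*infusion_rate - 21. Solving for -41 gives infusion_rate = 5, within [0, 9].
Intervening on dose: symptom_score = -3*dose - 10. Reaching -41 requires dose = 31/3, not an integer.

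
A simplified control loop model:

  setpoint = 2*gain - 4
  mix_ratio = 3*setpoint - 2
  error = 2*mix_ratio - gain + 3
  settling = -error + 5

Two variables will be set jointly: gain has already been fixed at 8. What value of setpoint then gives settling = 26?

setpoint = -2

With gain held at 8:
Intervening on setpoint fixes its value directly, overriding its dependence on gain.
Substituting into the error equation gives error = 6*setpoint - 9.
Substituting into the settling equation gives settling = -6*setpoint + 14.
Solve -6*setpoint + 14 = 26: setpoint = (26 - 14) / -6 = -2.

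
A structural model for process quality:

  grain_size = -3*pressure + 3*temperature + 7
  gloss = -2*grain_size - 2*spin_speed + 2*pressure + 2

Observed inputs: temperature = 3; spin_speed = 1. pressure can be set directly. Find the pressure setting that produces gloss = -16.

pressure = 2

Substituting into the grain_size equation gives grain_size = -3*pressure + 16.
This gives gloss = 8*pressure - 32.
Solve 8*pressure - 32 = -16: pressure = (-16 + 32) / 8 = 2.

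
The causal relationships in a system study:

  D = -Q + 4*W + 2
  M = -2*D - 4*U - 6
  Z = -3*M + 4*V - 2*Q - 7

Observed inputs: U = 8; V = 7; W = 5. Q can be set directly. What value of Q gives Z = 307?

Q = -5

Substituting into the D equation gives D = -Q + 22.
This gives M = 2*Q - 82.
So Z = -8*Q + 267.
Solve -8*Q + 267 = 307: Q = (307 - 267) / -8 = -5.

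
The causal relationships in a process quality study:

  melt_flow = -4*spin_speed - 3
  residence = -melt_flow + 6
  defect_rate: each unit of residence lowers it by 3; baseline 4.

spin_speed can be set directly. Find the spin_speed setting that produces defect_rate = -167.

Substituting into the residence equation gives residence = 4*spin_speed + 9.
Substituting into the defect_rate equation gives defect_rate = -12*spin_speed - 23.
Solve -12*spin_speed - 23 = -167: spin_speed = (-167 + 23) / -12 = 12.

spin_speed = 12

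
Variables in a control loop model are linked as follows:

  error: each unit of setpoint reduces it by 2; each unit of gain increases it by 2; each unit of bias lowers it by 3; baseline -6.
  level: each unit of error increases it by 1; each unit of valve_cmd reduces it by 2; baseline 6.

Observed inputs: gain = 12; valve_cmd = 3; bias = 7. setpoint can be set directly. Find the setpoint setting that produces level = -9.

setpoint = 3

Substituting into the error equation gives error = -2*setpoint - 3.
So level = -2*setpoint - 3.
Solve -2*setpoint - 3 = -9: setpoint = (-9 + 3) / -2 = 3.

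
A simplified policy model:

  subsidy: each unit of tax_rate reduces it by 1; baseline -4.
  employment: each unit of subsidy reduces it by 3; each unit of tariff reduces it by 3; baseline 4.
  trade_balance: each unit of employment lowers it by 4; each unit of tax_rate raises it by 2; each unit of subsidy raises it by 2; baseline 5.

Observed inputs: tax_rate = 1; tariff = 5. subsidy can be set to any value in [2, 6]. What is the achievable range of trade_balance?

79 to 135

Intervening on subsidy fixes its value directly, overriding its dependence on tax_rate.
Substituting into the employment equation gives employment = -3*subsidy - 11.
This gives trade_balance = 14*subsidy + 51.
Linear in subsidy, so extremes are at the endpoints: subsidy = 2 gives trade_balance = 79; subsidy = 6 gives trade_balance = 135.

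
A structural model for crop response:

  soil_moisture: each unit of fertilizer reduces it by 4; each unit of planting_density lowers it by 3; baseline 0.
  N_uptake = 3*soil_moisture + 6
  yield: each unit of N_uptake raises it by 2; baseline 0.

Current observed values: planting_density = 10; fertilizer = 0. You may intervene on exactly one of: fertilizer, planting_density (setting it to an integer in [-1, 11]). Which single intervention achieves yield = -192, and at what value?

set fertilizer = 1

Intervening on fertilizer: with other inputs at their observed values, yield = -24*fertilizer - 168. Solving for -192 gives fertilizer = 1, within [-1, 11].
Intervening on planting_density: yield = -18*planting_density + 12. Reaching -192 requires planting_density = 34/3, not an integer.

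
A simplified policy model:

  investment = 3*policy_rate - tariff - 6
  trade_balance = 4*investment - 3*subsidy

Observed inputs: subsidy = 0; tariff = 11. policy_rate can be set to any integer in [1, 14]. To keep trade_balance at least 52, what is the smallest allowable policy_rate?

Substituting into the investment equation gives investment = 3*policy_rate - 17.
So trade_balance = 12*policy_rate - 68.
Require 12*policy_rate - 68 ≥ 52, so policy_rate ≥ 10.
The smallest integer in [1, 14] satisfying this is 10.

policy_rate = 10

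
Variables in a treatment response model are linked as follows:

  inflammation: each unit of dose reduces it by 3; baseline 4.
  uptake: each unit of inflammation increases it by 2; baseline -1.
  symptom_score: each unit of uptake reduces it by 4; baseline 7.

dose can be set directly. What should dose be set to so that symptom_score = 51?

Substituting into the uptake equation gives uptake = -6*dose + 7.
This gives symptom_score = 24*dose - 21.
Solve 24*dose - 21 = 51: dose = (51 + 21) / 24 = 3.

dose = 3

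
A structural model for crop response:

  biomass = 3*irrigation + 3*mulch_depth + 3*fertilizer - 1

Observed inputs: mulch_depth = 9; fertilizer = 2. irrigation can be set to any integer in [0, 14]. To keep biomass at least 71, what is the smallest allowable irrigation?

Substituting into the biomass equation gives biomass = 3*irrigation + 32.
Require 3*irrigation + 32 ≥ 71, so irrigation ≥ 13.
The smallest integer in [0, 14] satisfying this is 13.

irrigation = 13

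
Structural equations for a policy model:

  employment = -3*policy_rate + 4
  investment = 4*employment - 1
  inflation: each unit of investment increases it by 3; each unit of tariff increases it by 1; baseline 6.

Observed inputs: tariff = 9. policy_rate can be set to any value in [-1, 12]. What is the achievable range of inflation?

-372 to 96

Substituting into the investment equation gives investment = -12*policy_rate + 15.
Substituting into the inflation equation gives inflation = -36*policy_rate + 60.
Linear in policy_rate, so extremes are at the endpoints: policy_rate = -1 gives inflation = 96; policy_rate = 12 gives inflation = -372.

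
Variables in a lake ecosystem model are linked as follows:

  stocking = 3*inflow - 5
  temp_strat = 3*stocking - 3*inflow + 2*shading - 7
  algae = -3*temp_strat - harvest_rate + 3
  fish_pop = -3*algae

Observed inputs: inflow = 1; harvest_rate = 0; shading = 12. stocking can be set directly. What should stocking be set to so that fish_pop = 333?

Intervening on stocking fixes its value directly, overriding its dependence on inflow.
Substituting into the temp_strat equation gives temp_strat = 3*stocking + 14.
algae becomes -9*stocking - 39.
fish_pop becomes 27*stocking + 117.
Solve 27*stocking + 117 = 333: stocking = (333 - 117) / 27 = 8.

stocking = 8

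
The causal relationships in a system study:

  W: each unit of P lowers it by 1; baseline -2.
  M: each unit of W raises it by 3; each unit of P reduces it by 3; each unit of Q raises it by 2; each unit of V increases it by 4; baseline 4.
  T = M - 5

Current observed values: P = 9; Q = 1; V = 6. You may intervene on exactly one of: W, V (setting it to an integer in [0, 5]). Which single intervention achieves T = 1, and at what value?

Intervening on W: with other inputs at their observed values, T = 3*W - 2. Solving for 1 gives W = 1, within [0, 5].
Intervening on V: T = 4*V - 59. Reaching 1 requires V = 15, outside [0, 5].

set W = 1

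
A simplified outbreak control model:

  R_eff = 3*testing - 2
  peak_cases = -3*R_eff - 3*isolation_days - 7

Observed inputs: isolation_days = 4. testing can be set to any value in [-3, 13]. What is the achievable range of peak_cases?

-130 to 14

Substituting into the peak_cases equation gives peak_cases = -9*testing - 13.
Linear in testing, so extremes are at the endpoints: testing = -3 gives peak_cases = 14; testing = 13 gives peak_cases = -130.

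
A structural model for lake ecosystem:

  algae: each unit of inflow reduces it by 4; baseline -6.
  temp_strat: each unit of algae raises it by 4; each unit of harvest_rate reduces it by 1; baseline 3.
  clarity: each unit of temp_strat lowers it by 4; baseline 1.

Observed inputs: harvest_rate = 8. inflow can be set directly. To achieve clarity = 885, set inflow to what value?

inflow = 12

Substituting into the temp_strat equation gives temp_strat = -16*inflow - 29.
This gives clarity = 64*inflow + 117.
Solve 64*inflow + 117 = 885: inflow = (885 - 117) / 64 = 12.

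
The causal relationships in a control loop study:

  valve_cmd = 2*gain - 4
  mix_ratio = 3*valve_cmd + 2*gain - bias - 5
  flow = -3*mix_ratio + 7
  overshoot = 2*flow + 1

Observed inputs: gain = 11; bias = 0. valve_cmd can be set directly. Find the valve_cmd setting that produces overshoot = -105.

valve_cmd = 1

Intervening on valve_cmd fixes its value directly, overriding its dependence on gain.
Substituting into the mix_ratio equation gives mix_ratio = 3*valve_cmd + 17.
Substituting into the flow equation gives flow = -9*valve_cmd - 44.
Substituting into the overshoot equation gives overshoot = -18*valve_cmd - 87.
Solve -18*valve_cmd - 87 = -105: valve_cmd = (-105 + 87) / -18 = 1.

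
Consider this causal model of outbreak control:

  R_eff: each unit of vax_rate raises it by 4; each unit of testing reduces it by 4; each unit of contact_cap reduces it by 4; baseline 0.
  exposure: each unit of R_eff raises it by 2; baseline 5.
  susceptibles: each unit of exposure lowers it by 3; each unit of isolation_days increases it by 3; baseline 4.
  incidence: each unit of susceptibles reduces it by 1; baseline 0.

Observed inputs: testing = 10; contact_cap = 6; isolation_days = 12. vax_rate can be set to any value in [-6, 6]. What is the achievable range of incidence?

Substituting into the R_eff equation gives R_eff = 4*vax_rate - 64.
exposure becomes 8*vax_rate - 123.
So susceptibles = -24*vax_rate + 409.
Substituting into the incidence equation gives incidence = 24*vax_rate - 409.
Linear in vax_rate, so extremes are at the endpoints: vax_rate = -6 gives incidence = -553; vax_rate = 6 gives incidence = -265.

-553 to -265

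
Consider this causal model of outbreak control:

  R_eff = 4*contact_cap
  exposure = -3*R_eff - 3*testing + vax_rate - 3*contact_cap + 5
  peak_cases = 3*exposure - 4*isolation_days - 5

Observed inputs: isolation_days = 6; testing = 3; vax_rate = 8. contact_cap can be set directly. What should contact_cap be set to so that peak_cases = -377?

contact_cap = 8

Substituting into the exposure equation gives exposure = -15*contact_cap + 4.
Substituting into the peak_cases equation gives peak_cases = -45*contact_cap - 17.
Solve -45*contact_cap - 17 = -377: contact_cap = (-377 + 17) / -45 = 8.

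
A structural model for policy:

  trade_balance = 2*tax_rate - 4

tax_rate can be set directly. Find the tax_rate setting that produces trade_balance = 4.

tax_rate = 4

Solve 2*tax_rate - 4 = 4: tax_rate = (4 + 4) / 2 = 4.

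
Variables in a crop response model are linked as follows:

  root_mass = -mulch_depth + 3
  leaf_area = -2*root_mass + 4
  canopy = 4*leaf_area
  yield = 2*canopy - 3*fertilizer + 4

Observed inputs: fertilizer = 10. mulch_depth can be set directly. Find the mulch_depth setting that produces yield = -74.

mulch_depth = -2

Substituting into the leaf_area equation gives leaf_area = 2*mulch_depth - 2.
canopy becomes 8*mulch_depth - 8.
yield becomes 16*mulch_depth - 42.
Solve 16*mulch_depth - 42 = -74: mulch_depth = (-74 + 42) / 16 = -2.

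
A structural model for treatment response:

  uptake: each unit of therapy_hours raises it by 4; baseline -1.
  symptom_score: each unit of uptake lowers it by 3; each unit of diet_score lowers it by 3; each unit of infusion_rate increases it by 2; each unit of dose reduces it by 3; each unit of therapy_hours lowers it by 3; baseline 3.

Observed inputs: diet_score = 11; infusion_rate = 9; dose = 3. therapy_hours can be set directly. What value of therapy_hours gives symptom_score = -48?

Substituting into the symptom_score equation gives symptom_score = -15*therapy_hours - 18.
Solve -15*therapy_hours - 18 = -48: therapy_hours = (-48 + 18) / -15 = 2.

therapy_hours = 2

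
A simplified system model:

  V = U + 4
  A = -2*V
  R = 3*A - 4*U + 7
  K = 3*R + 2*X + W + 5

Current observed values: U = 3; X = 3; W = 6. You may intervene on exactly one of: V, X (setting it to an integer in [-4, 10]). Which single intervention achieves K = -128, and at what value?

Intervening on V: K = -18*V + 2. Reaching -128 requires V = 65/9, not an integer.
Intervening on X: with other inputs at their observed values, K = 2*X - 130. Solving for -128 gives X = 1, within [-4, 10].

set X = 1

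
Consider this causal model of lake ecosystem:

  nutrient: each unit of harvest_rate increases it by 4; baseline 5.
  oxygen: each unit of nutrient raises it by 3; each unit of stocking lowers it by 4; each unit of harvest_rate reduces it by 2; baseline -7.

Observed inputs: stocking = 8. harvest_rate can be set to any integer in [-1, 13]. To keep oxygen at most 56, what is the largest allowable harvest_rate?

Substituting into the oxygen equation gives oxygen = 10*harvest_rate - 24.
Require 10*harvest_rate - 24 ≤ 56, so harvest_rate ≤ 8.
The largest integer in [-1, 13] satisfying this is 8.

harvest_rate = 8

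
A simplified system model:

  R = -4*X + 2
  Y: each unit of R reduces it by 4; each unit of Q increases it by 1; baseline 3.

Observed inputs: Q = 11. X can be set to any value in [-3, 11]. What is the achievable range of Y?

Substituting into the Y equation gives Y = 16*X + 6.
Linear in X, so extremes are at the endpoints: X = -3 gives Y = -42; X = 11 gives Y = 182.

-42 to 182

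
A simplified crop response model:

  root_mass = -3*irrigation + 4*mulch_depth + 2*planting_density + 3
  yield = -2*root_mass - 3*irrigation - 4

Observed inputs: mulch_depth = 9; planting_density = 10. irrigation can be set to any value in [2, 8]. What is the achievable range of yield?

-116 to -98

Substituting into the root_mass equation gives root_mass = -3*irrigation + 59.
Substituting into the yield equation gives yield = 3*irrigation - 122.
Linear in irrigation, so extremes are at the endpoints: irrigation = 2 gives yield = -116; irrigation = 8 gives yield = -98.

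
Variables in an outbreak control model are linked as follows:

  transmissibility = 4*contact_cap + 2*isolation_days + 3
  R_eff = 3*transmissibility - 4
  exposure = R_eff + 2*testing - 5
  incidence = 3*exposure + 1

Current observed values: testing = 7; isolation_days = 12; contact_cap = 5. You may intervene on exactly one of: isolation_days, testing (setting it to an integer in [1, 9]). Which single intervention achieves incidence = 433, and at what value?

set testing = 6

Intervening on isolation_days: incidence = 18*isolation_days + 223. Reaching 433 requires isolation_days = 35/3, not an integer.
Intervening on testing: with other inputs at their observed values, incidence = 6*testing + 397. Solving for 433 gives testing = 6, within [1, 9].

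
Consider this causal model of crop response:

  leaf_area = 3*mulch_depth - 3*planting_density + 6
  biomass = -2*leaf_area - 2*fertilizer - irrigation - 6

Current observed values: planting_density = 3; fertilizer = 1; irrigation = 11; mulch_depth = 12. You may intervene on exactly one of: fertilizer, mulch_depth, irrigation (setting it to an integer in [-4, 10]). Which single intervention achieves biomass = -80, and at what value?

set irrigation = 6

Intervening on fertilizer: biomass = -2*fertilizer - 83. Reaching -80 requires fertilizer = -3/2, not an integer.
Intervening on mulch_depth: biomass = -6*mulch_depth - 13. Reaching -80 requires mulch_depth = 67/6, not an integer.
Intervening on irrigation: with other inputs at their observed values, biomass = -irrigation - 74. Solving for -80 gives irrigation = 6, within [-4, 10].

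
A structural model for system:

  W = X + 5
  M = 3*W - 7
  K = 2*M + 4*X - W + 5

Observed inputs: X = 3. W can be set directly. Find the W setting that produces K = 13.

Intervening on W fixes its value directly, overriding its dependence on X.
Substituting into the K equation gives K = 5*W + 3.
Solve 5*W + 3 = 13: W = (13 - 3) / 5 = 2.

W = 2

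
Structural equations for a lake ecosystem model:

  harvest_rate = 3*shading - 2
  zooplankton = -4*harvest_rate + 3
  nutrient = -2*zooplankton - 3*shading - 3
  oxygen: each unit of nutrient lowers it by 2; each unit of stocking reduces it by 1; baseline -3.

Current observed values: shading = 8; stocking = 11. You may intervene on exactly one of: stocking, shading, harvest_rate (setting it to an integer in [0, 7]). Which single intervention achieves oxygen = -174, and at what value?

set shading = 5

Intervening on stocking: oxygen = -stocking - 289. Reaching -174 requires stocking = -115, outside [0, 7].
Intervening on shading: with other inputs at their observed values, oxygen = -42*shading + 36. Solving for -174 gives shading = 5, within [0, 7].
Intervening on harvest_rate: oxygen = -16*harvest_rate + 52. Reaching -174 requires harvest_rate = 113/8, not an integer.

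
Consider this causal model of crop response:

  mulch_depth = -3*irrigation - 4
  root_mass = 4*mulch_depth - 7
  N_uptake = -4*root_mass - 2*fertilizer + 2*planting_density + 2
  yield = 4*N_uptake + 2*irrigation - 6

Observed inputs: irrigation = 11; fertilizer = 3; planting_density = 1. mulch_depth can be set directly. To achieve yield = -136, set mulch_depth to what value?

Intervening on mulch_depth fixes its value directly, overriding its dependence on irrigation.
Substituting into the N_uptake equation gives N_uptake = -16*mulch_depth + 26.
Substituting into the yield equation gives yield = -64*mulch_depth + 120.
Solve -64*mulch_depth + 120 = -136: mulch_depth = (-136 - 120) / -64 = 4.

mulch_depth = 4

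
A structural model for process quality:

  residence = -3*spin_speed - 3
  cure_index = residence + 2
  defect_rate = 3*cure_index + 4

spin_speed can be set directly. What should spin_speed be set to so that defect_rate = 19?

spin_speed = -2

Substituting into the cure_index equation gives cure_index = -3*spin_speed - 1.
defect_rate becomes -9*spin_speed + 1.
Solve -9*spin_speed + 1 = 19: spin_speed = (19 - 1) / -9 = -2.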